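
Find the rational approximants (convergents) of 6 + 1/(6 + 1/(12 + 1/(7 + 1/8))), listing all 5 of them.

6/1, 37/6, 450/73, 3187/517, 25946/4209

Using the convergent recurrence p_i = a_i*p_{i-1} + p_{i-2}, q_i = a_i*q_{i-1} + q_{i-2} with p_{-2}=0, p_{-1}=1, q_{-2}=1, q_{-1}=0:
  i=0: a_0=6, p_0 = 6*1 + 0 = 6, q_0 = 6*0 + 1 = 1.
  i=1: a_1=6, p_1 = 6*6 + 1 = 37, q_1 = 6*1 + 0 = 6.
  i=2: a_2=12, p_2 = 12*37 + 6 = 450, q_2 = 12*6 + 1 = 73.
  i=3: a_3=7, p_3 = 7*450 + 37 = 3187, q_3 = 7*73 + 6 = 517.
  i=4: a_4=8, p_4 = 8*3187 + 450 = 25946, q_4 = 8*517 + 73 = 4209.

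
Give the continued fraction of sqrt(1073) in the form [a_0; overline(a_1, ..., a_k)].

Write x_i = (sqrt(1073) + m_i)/d_i with (m_0, d_0) = (0, 1). a_0 = floor(sqrt(1073)) = 32, since 32^2 = 1024 <= 1073 < 1089 = 33^2.
Iterate m_{i+1} = d_i*a_i - m_i, d_{i+1} = (1073 - m_{i+1}^2)/d_i, a_{i+1} = floor((a_0 + m_{i+1})/d_{i+1}):
  m_1 = 1*32 - 0 = 32, d_1 = (1073 - 32^2)/1 = 49/1 = 49, a_1 = floor((32 + 32)/49) = 1.
  m_2 = 49*1 - 32 = 17, d_2 = (1073 - 17^2)/49 = 784/49 = 16, a_2 = floor((32 + 17)/16) = 3.
  m_3 = 16*3 - 17 = 31, d_3 = (1073 - 31^2)/16 = 112/16 = 7, a_3 = floor((32 + 31)/7) = 9.
  m_4 = 7*9 - 31 = 32, d_4 = (1073 - 32^2)/7 = 49/7 = 7, a_4 = floor((32 + 32)/7) = 9.
  m_5 = 7*9 - 32 = 31, d_5 = (1073 - 31^2)/7 = 112/7 = 16, a_5 = floor((32 + 31)/16) = 3.
  m_6 = 16*3 - 31 = 17, d_6 = (1073 - 17^2)/16 = 784/16 = 49, a_6 = floor((32 + 17)/49) = 1.
  m_7 = 49*1 - 17 = 32, d_7 = (1073 - 32^2)/49 = 49/49 = 1, a_7 = floor((32 + 32)/1) = 64.
  m_8 = 1*64 - 32 = 32, d_8 = (1073 - 32^2)/1 = 49/1 = 49: (m_8, d_8) = (m_1, d_1) = (32, 49), so from here the quotients repeat a_1, ..., a_7; the period length is 7.
Hence the expansion of sqrt(1073) is a_0 = 32 followed by the repeating block 1, 3, 9, 9, 3, 1, 64 (period 7).

[32; overline(1, 3, 9, 9, 3, 1, 64)]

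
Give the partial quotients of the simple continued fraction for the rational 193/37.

Run the Euclidean algorithm on 193 and 37; the successive quotients are the partial quotients a_0, a_1, ... (each step inverts the fractional part left over by the previous one):
  193 = 5*37 + 8, so a_0 = 5.
  37 = 4*8 + 5, so a_1 = 4.
  8 = 1*5 + 3, so a_2 = 1.
  5 = 1*3 + 2, so a_3 = 1.
  3 = 1*2 + 1, so a_4 = 1.
  2 = 2*1 + 0, so a_5 = 2.
The remainder reaches 0 after 6 divisions, so the expansion has 6 partial quotients, read off in order.

[5; 4, 1, 1, 1, 2]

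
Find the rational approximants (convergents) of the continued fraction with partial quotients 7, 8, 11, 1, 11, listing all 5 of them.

Using the convergent recurrence p_i = a_i*p_{i-1} + p_{i-2}, q_i = a_i*q_{i-1} + q_{i-2} with p_{-2}=0, p_{-1}=1, q_{-2}=1, q_{-1}=0:
  i=0: a_0=7, p_0 = 7*1 + 0 = 7, q_0 = 7*0 + 1 = 1.
  i=1: a_1=8, p_1 = 8*7 + 1 = 57, q_1 = 8*1 + 0 = 8.
  i=2: a_2=11, p_2 = 11*57 + 7 = 634, q_2 = 11*8 + 1 = 89.
  i=3: a_3=1, p_3 = 1*634 + 57 = 691, q_3 = 1*89 + 8 = 97.
  i=4: a_4=11, p_4 = 11*691 + 634 = 8235, q_4 = 11*97 + 89 = 1156.

7/1, 57/8, 634/89, 691/97, 8235/1156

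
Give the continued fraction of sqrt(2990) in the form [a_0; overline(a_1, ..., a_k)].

Write x_i = (sqrt(2990) + m_i)/d_i with (m_0, d_0) = (0, 1). a_0 = floor(sqrt(2990)) = 54, since 54^2 = 2916 <= 2990 < 3025 = 55^2.
Iterate m_{i+1} = d_i*a_i - m_i, d_{i+1} = (2990 - m_{i+1}^2)/d_i, a_{i+1} = floor((a_0 + m_{i+1})/d_{i+1}):
  m_1 = 1*54 - 0 = 54, d_1 = (2990 - 54^2)/1 = 74/1 = 74, a_1 = floor((54 + 54)/74) = 1.
  m_2 = 74*1 - 54 = 20, d_2 = (2990 - 20^2)/74 = 2590/74 = 35, a_2 = floor((54 + 20)/35) = 2.
  m_3 = 35*2 - 20 = 50, d_3 = (2990 - 50^2)/35 = 490/35 = 14, a_3 = floor((54 + 50)/14) = 7.
  m_4 = 14*7 - 50 = 48, d_4 = (2990 - 48^2)/14 = 686/14 = 49, a_4 = floor((54 + 48)/49) = 2.
  m_5 = 49*2 - 48 = 50, d_5 = (2990 - 50^2)/49 = 490/49 = 10, a_5 = floor((54 + 50)/10) = 10.
  m_6 = 10*10 - 50 = 50, d_6 = (2990 - 50^2)/10 = 490/10 = 49, a_6 = floor((54 + 50)/49) = 2.
  m_7 = 49*2 - 50 = 48, d_7 = (2990 - 48^2)/49 = 686/49 = 14, a_7 = floor((54 + 48)/14) = 7.
  m_8 = 14*7 - 48 = 50, d_8 = (2990 - 50^2)/14 = 490/14 = 35, a_8 = floor((54 + 50)/35) = 2.
  m_9 = 35*2 - 50 = 20, d_9 = (2990 - 20^2)/35 = 2590/35 = 74, a_9 = floor((54 + 20)/74) = 1.
  m_10 = 74*1 - 20 = 54, d_10 = (2990 - 54^2)/74 = 74/74 = 1, a_10 = floor((54 + 54)/1) = 108.
  m_11 = 1*108 - 54 = 54, d_11 = (2990 - 54^2)/1 = 74/1 = 74: (m_11, d_11) = (m_1, d_1) = (54, 74), so from here the quotients repeat a_1, ..., a_10; the period length is 10.
Hence the expansion of sqrt(2990) is a_0 = 54 followed by the repeating block 1, 2, 7, 2, 10, 2, 7, 2, 1, 108 (period 10).

[54; overline(1, 2, 7, 2, 10, 2, 7, 2, 1, 108)]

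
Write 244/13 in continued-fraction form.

[18; 1, 3, 3]

Run the Euclidean algorithm on 244 and 13; the successive quotients are the partial quotients a_0, a_1, ... (each step inverts the fractional part left over by the previous one):
  244 = 18*13 + 10, so a_0 = 18.
  13 = 1*10 + 3, so a_1 = 1.
  10 = 3*3 + 1, so a_2 = 3.
  3 = 3*1 + 0, so a_3 = 3.
The remainder reaches 0 after 4 divisions, so the expansion has 4 partial quotients, read off in order.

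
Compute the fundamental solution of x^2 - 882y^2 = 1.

(x, y) = (19601, 660)

First expand sqrt(882) as a continued fraction. With x_i = (sqrt(882) + m_i)/d_i and (m_0, d_0) = (0, 1): a_0 = floor(sqrt(882)) = 29, since 29^2 = 841 <= 882 < 900 = 30^2.
Iterate m_{i+1} = d_i*a_i - m_i, d_{i+1} = (882 - m_{i+1}^2)/d_i, a_{i+1} = floor((a_0 + m_{i+1})/d_{i+1}):
  m_1 = 1*29 - 0 = 29, d_1 = (882 - 29^2)/1 = 41/1 = 41, a_1 = floor((29 + 29)/41) = 1.
  m_2 = 41*1 - 29 = 12, d_2 = (882 - 12^2)/41 = 738/41 = 18, a_2 = floor((29 + 12)/18) = 2.
  m_3 = 18*2 - 12 = 24, d_3 = (882 - 24^2)/18 = 306/18 = 17, a_3 = floor((29 + 24)/17) = 3.
  m_4 = 17*3 - 24 = 27, d_4 = (882 - 27^2)/17 = 153/17 = 9, a_4 = floor((29 + 27)/9) = 6.
  m_5 = 9*6 - 27 = 27, d_5 = (882 - 27^2)/9 = 153/9 = 17, a_5 = floor((29 + 27)/17) = 3.
  m_6 = 17*3 - 27 = 24, d_6 = (882 - 24^2)/17 = 306/17 = 18, a_6 = floor((29 + 24)/18) = 2.
  m_7 = 18*2 - 24 = 12, d_7 = (882 - 12^2)/18 = 738/18 = 41, a_7 = floor((29 + 12)/41) = 1.
  m_8 = 41*1 - 12 = 29, d_8 = (882 - 29^2)/41 = 41/41 = 1, a_8 = floor((29 + 29)/1) = 58.
  m_9 = 1*58 - 29 = 29, d_9 = (882 - 29^2)/1 = 41/1 = 41: (m_9, d_9) = (m_1, d_1) = (29, 41), so from here the quotients repeat a_1, ..., a_8; the period length is 8.
So sqrt(882) = [29; (1, 2, 3, 6, 3, 2, 1, 58)] with period length k = 8.
k is even, so the fundamental solution of x^2 - 882y^2 = 1 is (p_{k-1}, q_{k-1}) = (p_7, q_7); compute convergents through index 7.
Convergents (p_i = a_i*p_{i-1} + p_{i-2}, q_i = a_i*q_{i-1} + q_{i-2} with p_{-2}=0, p_{-1}=1, q_{-2}=1, q_{-1}=0):
  i=0: a_0=29, p_0 = 29*1 + 0 = 29, q_0 = 29*0 + 1 = 1.
  i=1: a_1=1, p_1 = 1*29 + 1 = 30, q_1 = 1*1 + 0 = 1.
  i=2: a_2=2, p_2 = 2*30 + 29 = 89, q_2 = 2*1 + 1 = 3.
  i=3: a_3=3, p_3 = 3*89 + 30 = 297, q_3 = 3*3 + 1 = 10.
  i=4: a_4=6, p_4 = 6*297 + 89 = 1871, q_4 = 6*10 + 3 = 63.
  i=5: a_5=3, p_5 = 3*1871 + 297 = 5910, q_5 = 3*63 + 10 = 199.
  i=6: a_6=2, p_6 = 2*5910 + 1871 = 13691, q_6 = 2*199 + 63 = 461.
  i=7: a_7=1, p_7 = 1*13691 + 5910 = 19601, q_7 = 1*461 + 199 = 660.
Check: 19601^2 - 882*660^2 = 384199201 - 384199200 = 1, so (x, y) = (19601, 660) solves the equation, and by the theorem it is the least positive solution.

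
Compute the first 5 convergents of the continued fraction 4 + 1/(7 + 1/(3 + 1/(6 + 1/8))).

Using the convergent recurrence p_i = a_i*p_{i-1} + p_{i-2}, q_i = a_i*q_{i-1} + q_{i-2} with p_{-2}=0, p_{-1}=1, q_{-2}=1, q_{-1}=0:
  i=0: a_0=4, p_0 = 4*1 + 0 = 4, q_0 = 4*0 + 1 = 1.
  i=1: a_1=7, p_1 = 7*4 + 1 = 29, q_1 = 7*1 + 0 = 7.
  i=2: a_2=3, p_2 = 3*29 + 4 = 91, q_2 = 3*7 + 1 = 22.
  i=3: a_3=6, p_3 = 6*91 + 29 = 575, q_3 = 6*22 + 7 = 139.
  i=4: a_4=8, p_4 = 8*575 + 91 = 4691, q_4 = 8*139 + 22 = 1134.

4/1, 29/7, 91/22, 575/139, 4691/1134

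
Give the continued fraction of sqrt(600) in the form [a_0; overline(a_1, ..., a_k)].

[24; overline(2, 48)]

Write x_i = (sqrt(600) + m_i)/d_i with (m_0, d_0) = (0, 1). a_0 = floor(sqrt(600)) = 24, since 24^2 = 576 <= 600 < 625 = 25^2.
Iterate m_{i+1} = d_i*a_i - m_i, d_{i+1} = (600 - m_{i+1}^2)/d_i, a_{i+1} = floor((a_0 + m_{i+1})/d_{i+1}):
  m_1 = 1*24 - 0 = 24, d_1 = (600 - 24^2)/1 = 24/1 = 24, a_1 = floor((24 + 24)/24) = 2.
  m_2 = 24*2 - 24 = 24, d_2 = (600 - 24^2)/24 = 24/24 = 1, a_2 = floor((24 + 24)/1) = 48.
  m_3 = 1*48 - 24 = 24, d_3 = (600 - 24^2)/1 = 24/1 = 24: (m_3, d_3) = (m_1, d_1) = (24, 24), so from here the quotients repeat a_1, a_2; the period length is 2.
Hence the expansion of sqrt(600) is a_0 = 24 followed by the repeating block 2, 48 (period 2).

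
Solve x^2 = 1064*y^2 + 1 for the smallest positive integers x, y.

First expand sqrt(1064) as a continued fraction. With x_i = (sqrt(1064) + m_i)/d_i and (m_0, d_0) = (0, 1): a_0 = floor(sqrt(1064)) = 32, since 32^2 = 1024 <= 1064 < 1089 = 33^2.
Iterate m_{i+1} = d_i*a_i - m_i, d_{i+1} = (1064 - m_{i+1}^2)/d_i, a_{i+1} = floor((a_0 + m_{i+1})/d_{i+1}):
  m_1 = 1*32 - 0 = 32, d_1 = (1064 - 32^2)/1 = 40/1 = 40, a_1 = floor((32 + 32)/40) = 1.
  m_2 = 40*1 - 32 = 8, d_2 = (1064 - 8^2)/40 = 1000/40 = 25, a_2 = floor((32 + 8)/25) = 1.
  m_3 = 25*1 - 8 = 17, d_3 = (1064 - 17^2)/25 = 775/25 = 31, a_3 = floor((32 + 17)/31) = 1.
  m_4 = 31*1 - 17 = 14, d_4 = (1064 - 14^2)/31 = 868/31 = 28, a_4 = floor((32 + 14)/28) = 1.
  m_5 = 28*1 - 14 = 14, d_5 = (1064 - 14^2)/28 = 868/28 = 31, a_5 = floor((32 + 14)/31) = 1.
  m_6 = 31*1 - 14 = 17, d_6 = (1064 - 17^2)/31 = 775/31 = 25, a_6 = floor((32 + 17)/25) = 1.
  m_7 = 25*1 - 17 = 8, d_7 = (1064 - 8^2)/25 = 1000/25 = 40, a_7 = floor((32 + 8)/40) = 1.
  m_8 = 40*1 - 8 = 32, d_8 = (1064 - 32^2)/40 = 40/40 = 1, a_8 = floor((32 + 32)/1) = 64.
  m_9 = 1*64 - 32 = 32, d_9 = (1064 - 32^2)/1 = 40/1 = 40: (m_9, d_9) = (m_1, d_1) = (32, 40), so from here the quotients repeat a_1, ..., a_8; the period length is 8.
So sqrt(1064) = [32; (1, 1, 1, 1, 1, 1, 1, 64)] with period length k = 8.
k is even, so the fundamental solution of x^2 - 1064y^2 = 1 is (p_{k-1}, q_{k-1}) = (p_7, q_7); compute convergents through index 7.
Convergents (p_i = a_i*p_{i-1} + p_{i-2}, q_i = a_i*q_{i-1} + q_{i-2} with p_{-2}=0, p_{-1}=1, q_{-2}=1, q_{-1}=0):
  i=0: a_0=32, p_0 = 32*1 + 0 = 32, q_0 = 32*0 + 1 = 1.
  i=1: a_1=1, p_1 = 1*32 + 1 = 33, q_1 = 1*1 + 0 = 1.
  i=2: a_2=1, p_2 = 1*33 + 32 = 65, q_2 = 1*1 + 1 = 2.
  i=3: a_3=1, p_3 = 1*65 + 33 = 98, q_3 = 1*2 + 1 = 3.
  i=4: a_4=1, p_4 = 1*98 + 65 = 163, q_4 = 1*3 + 2 = 5.
  i=5: a_5=1, p_5 = 1*163 + 98 = 261, q_5 = 1*5 + 3 = 8.
  i=6: a_6=1, p_6 = 1*261 + 163 = 424, q_6 = 1*8 + 5 = 13.
  i=7: a_7=1, p_7 = 1*424 + 261 = 685, q_7 = 1*13 + 8 = 21.
Check: 685^2 - 1064*21^2 = 469225 - 469224 = 1, so (x, y) = (685, 21) solves the equation, and by the theorem it is the least positive solution.

(x, y) = (685, 21)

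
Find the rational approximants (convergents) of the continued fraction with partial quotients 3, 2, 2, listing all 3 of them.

3/1, 7/2, 17/5

Using the convergent recurrence p_i = a_i*p_{i-1} + p_{i-2}, q_i = a_i*q_{i-1} + q_{i-2} with p_{-2}=0, p_{-1}=1, q_{-2}=1, q_{-1}=0:
  i=0: a_0=3, p_0 = 3*1 + 0 = 3, q_0 = 3*0 + 1 = 1.
  i=1: a_1=2, p_1 = 2*3 + 1 = 7, q_1 = 2*1 + 0 = 2.
  i=2: a_2=2, p_2 = 2*7 + 3 = 17, q_2 = 2*2 + 1 = 5.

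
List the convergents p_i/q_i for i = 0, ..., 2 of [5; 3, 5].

Using the convergent recurrence p_i = a_i*p_{i-1} + p_{i-2}, q_i = a_i*q_{i-1} + q_{i-2} with p_{-2}=0, p_{-1}=1, q_{-2}=1, q_{-1}=0:
  i=0: a_0=5, p_0 = 5*1 + 0 = 5, q_0 = 5*0 + 1 = 1.
  i=1: a_1=3, p_1 = 3*5 + 1 = 16, q_1 = 3*1 + 0 = 3.
  i=2: a_2=5, p_2 = 5*16 + 5 = 85, q_2 = 5*3 + 1 = 16.

5/1, 16/3, 85/16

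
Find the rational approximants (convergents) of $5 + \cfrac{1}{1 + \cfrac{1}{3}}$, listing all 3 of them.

Using the convergent recurrence p_i = a_i*p_{i-1} + p_{i-2}, q_i = a_i*q_{i-1} + q_{i-2} with p_{-2}=0, p_{-1}=1, q_{-2}=1, q_{-1}=0:
  i=0: a_0=5, p_0 = 5*1 + 0 = 5, q_0 = 5*0 + 1 = 1.
  i=1: a_1=1, p_1 = 1*5 + 1 = 6, q_1 = 1*1 + 0 = 1.
  i=2: a_2=3, p_2 = 3*6 + 5 = 23, q_2 = 3*1 + 1 = 4.

5/1, 6/1, 23/4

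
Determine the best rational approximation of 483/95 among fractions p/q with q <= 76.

361/71

Expand x = 483/95 as a continued fraction with the Euclidean algorithm:
  483 = 5*95 + 8, so a_0 = 5.
  95 = 11*8 + 7, so a_1 = 11.
  8 = 1*7 + 1, so a_2 = 1.
  7 = 7*1 + 0, so a_3 = 7.
so x = [5; 11, 1, 7].
Convergents (p_i = a_i*p_{i-1} + p_{i-2}, q_i = a_i*q_{i-1} + q_{i-2} with p_{-2}=0, p_{-1}=1, q_{-2}=1, q_{-1}=0), until the denominator exceeds 76:
  i=0: a_0=5, p_0 = 5*1 + 0 = 5, q_0 = 5*0 + 1 = 1.
  i=1: a_1=11, p_1 = 11*5 + 1 = 56, q_1 = 11*1 + 0 = 11.
  i=2: a_2=1, p_2 = 1*56 + 5 = 61, q_2 = 1*11 + 1 = 12.
  i=3: a_3=7, p_3 = 7*61 + 56 = 483, q_3 = 7*12 + 11 = 95.
q_3 = 95 > 76, so the last convergent with denominator <= 76 is p_2/q_2 = 61/12.
The closest fraction with denominator <= 76 is either p_2/q_2 or the intermediate fraction (k*p_2 + p_1)/(k*q_2 + q_1) with the largest k >= 1 whose denominator stays <= 76; these approach x as k grows, and every other convergent or intermediate fraction in range is farther away.
Largest k: floor((76 - q_1)/q_2) = floor((76 - 11)/12) = 5.
That gives (5*61 + 56)/(5*12 + 11) = 361/71.
Compare the errors: |x - 61/12| = |483*12 - 61*95|/(95*12) = 1/1140, and |x - 361/71| = |483*71 - 361*95|/(95*71) = 2/6745.
Cross-multiplying, 2*1140 = 2280 < 6745 = 1*6745, so 2/6745 is smaller: the intermediate fraction 361/71 is closer to x than 61/12.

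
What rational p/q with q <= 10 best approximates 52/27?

Expand x = 52/27 as a continued fraction with the Euclidean algorithm:
  52 = 1*27 + 25, so a_0 = 1.
  27 = 1*25 + 2, so a_1 = 1.
  25 = 12*2 + 1, so a_2 = 12.
  2 = 2*1 + 0, so a_3 = 2.
so x = [1; 1, 12, 2].
Convergents (p_i = a_i*p_{i-1} + p_{i-2}, q_i = a_i*q_{i-1} + q_{i-2} with p_{-2}=0, p_{-1}=1, q_{-2}=1, q_{-1}=0), until the denominator exceeds 10:
  i=0: a_0=1, p_0 = 1*1 + 0 = 1, q_0 = 1*0 + 1 = 1.
  i=1: a_1=1, p_1 = 1*1 + 1 = 2, q_1 = 1*1 + 0 = 1.
  i=2: a_2=12, p_2 = 12*2 + 1 = 25, q_2 = 12*1 + 1 = 13.
q_2 = 13 > 10, so the last convergent with denominator <= 10 is p_1/q_1 = 2/1.
The closest fraction with denominator <= 10 is either p_1/q_1 or the intermediate fraction (k*p_1 + p_0)/(k*q_1 + q_0) with the largest k >= 1 whose denominator stays <= 10; these approach x as k grows, and every other convergent or intermediate fraction in range is farther away.
Largest k: floor((10 - q_0)/q_1) = floor((10 - 1)/1) = 9.
That gives (9*2 + 1)/(9*1 + 1) = 19/10.
Compare the errors: |x - 2/1| = |52*1 - 2*27|/(27*1) = 2/27, and |x - 19/10| = |52*10 - 19*27|/(27*10) = 7/270.
Cross-multiplying, 7*27 = 189 < 540 = 2*270, so 7/270 is smaller: the intermediate fraction 19/10 is closer to x than 2/1.

19/10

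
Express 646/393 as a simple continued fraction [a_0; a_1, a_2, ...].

[1; 1, 1, 1, 4, 5, 2, 2]

Run the Euclidean algorithm on 646 and 393; the successive quotients are the partial quotients a_0, a_1, ... (each step inverts the fractional part left over by the previous one):
  646 = 1*393 + 253, so a_0 = 1.
  393 = 1*253 + 140, so a_1 = 1.
  253 = 1*140 + 113, so a_2 = 1.
  140 = 1*113 + 27, so a_3 = 1.
  113 = 4*27 + 5, so a_4 = 4.
  27 = 5*5 + 2, so a_5 = 5.
  5 = 2*2 + 1, so a_6 = 2.
  2 = 2*1 + 0, so a_7 = 2.
The remainder reaches 0 after 8 divisions, so the expansion has 8 partial quotients, read off in order.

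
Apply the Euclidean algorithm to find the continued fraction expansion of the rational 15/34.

Run the Euclidean algorithm on 15 and 34; the successive quotients are the partial quotients a_0, a_1, ... (each step inverts the fractional part left over by the previous one):
  15 = 0*34 + 15, so a_0 = 0.
  34 = 2*15 + 4, so a_1 = 2.
  15 = 3*4 + 3, so a_2 = 3.
  4 = 1*3 + 1, so a_3 = 1.
  3 = 3*1 + 0, so a_4 = 3.
The remainder reaches 0 after 5 divisions, so the expansion has 5 partial quotients, read off in order.

[0; 2, 3, 1, 3]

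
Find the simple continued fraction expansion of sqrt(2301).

Write x_i = (sqrt(2301) + m_i)/d_i with (m_0, d_0) = (0, 1). a_0 = floor(sqrt(2301)) = 47, since 47^2 = 2209 <= 2301 < 2304 = 48^2.
Iterate m_{i+1} = d_i*a_i - m_i, d_{i+1} = (2301 - m_{i+1}^2)/d_i, a_{i+1} = floor((a_0 + m_{i+1})/d_{i+1}):
  m_1 = 1*47 - 0 = 47, d_1 = (2301 - 47^2)/1 = 92/1 = 92, a_1 = floor((47 + 47)/92) = 1.
  m_2 = 92*1 - 47 = 45, d_2 = (2301 - 45^2)/92 = 276/92 = 3, a_2 = floor((47 + 45)/3) = 30.
  m_3 = 3*30 - 45 = 45, d_3 = (2301 - 45^2)/3 = 276/3 = 92, a_3 = floor((47 + 45)/92) = 1.
  m_4 = 92*1 - 45 = 47, d_4 = (2301 - 47^2)/92 = 92/92 = 1, a_4 = floor((47 + 47)/1) = 94.
  m_5 = 1*94 - 47 = 47, d_5 = (2301 - 47^2)/1 = 92/1 = 92: (m_5, d_5) = (m_1, d_1) = (47, 92), so from here the quotients repeat a_1, ..., a_4; the period length is 4.
Hence the expansion of sqrt(2301) is a_0 = 47 followed by the repeating block 1, 30, 1, 94 (period 4).

[47; (1, 30, 1, 94)]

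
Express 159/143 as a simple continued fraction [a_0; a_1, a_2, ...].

Run the Euclidean algorithm on 159 and 143; the successive quotients are the partial quotients a_0, a_1, ... (each step inverts the fractional part left over by the previous one):
  159 = 1*143 + 16, so a_0 = 1.
  143 = 8*16 + 15, so a_1 = 8.
  16 = 1*15 + 1, so a_2 = 1.
  15 = 15*1 + 0, so a_3 = 15.
The remainder reaches 0 after 4 divisions, so the expansion has 4 partial quotients, read off in order.

[1; 8, 1, 15]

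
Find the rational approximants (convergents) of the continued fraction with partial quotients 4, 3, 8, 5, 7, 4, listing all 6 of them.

4/1, 13/3, 108/25, 553/128, 3979/921, 16469/3812

Using the convergent recurrence p_i = a_i*p_{i-1} + p_{i-2}, q_i = a_i*q_{i-1} + q_{i-2} with p_{-2}=0, p_{-1}=1, q_{-2}=1, q_{-1}=0:
  i=0: a_0=4, p_0 = 4*1 + 0 = 4, q_0 = 4*0 + 1 = 1.
  i=1: a_1=3, p_1 = 3*4 + 1 = 13, q_1 = 3*1 + 0 = 3.
  i=2: a_2=8, p_2 = 8*13 + 4 = 108, q_2 = 8*3 + 1 = 25.
  i=3: a_3=5, p_3 = 5*108 + 13 = 553, q_3 = 5*25 + 3 = 128.
  i=4: a_4=7, p_4 = 7*553 + 108 = 3979, q_4 = 7*128 + 25 = 921.
  i=5: a_5=4, p_5 = 4*3979 + 553 = 16469, q_5 = 4*921 + 128 = 3812.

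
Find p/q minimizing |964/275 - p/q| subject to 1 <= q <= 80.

Expand x = 964/275 as a continued fraction with the Euclidean algorithm:
  964 = 3*275 + 139, so a_0 = 3.
  275 = 1*139 + 136, so a_1 = 1.
  139 = 1*136 + 3, so a_2 = 1.
  136 = 45*3 + 1, so a_3 = 45.
  3 = 3*1 + 0, so a_4 = 3.
so x = [3; 1, 1, 45, 3].
Convergents (p_i = a_i*p_{i-1} + p_{i-2}, q_i = a_i*q_{i-1} + q_{i-2} with p_{-2}=0, p_{-1}=1, q_{-2}=1, q_{-1}=0), until the denominator exceeds 80:
  i=0: a_0=3, p_0 = 3*1 + 0 = 3, q_0 = 3*0 + 1 = 1.
  i=1: a_1=1, p_1 = 1*3 + 1 = 4, q_1 = 1*1 + 0 = 1.
  i=2: a_2=1, p_2 = 1*4 + 3 = 7, q_2 = 1*1 + 1 = 2.
  i=3: a_3=45, p_3 = 45*7 + 4 = 319, q_3 = 45*2 + 1 = 91.
q_3 = 91 > 80, so the last convergent with denominator <= 80 is p_2/q_2 = 7/2.
The closest fraction with denominator <= 80 is either p_2/q_2 or the intermediate fraction (k*p_2 + p_1)/(k*q_2 + q_1) with the largest k >= 1 whose denominator stays <= 80; these approach x as k grows, and every other convergent or intermediate fraction in range is farther away.
Largest k: floor((80 - q_1)/q_2) = floor((80 - 1)/2) = 39.
That gives (39*7 + 4)/(39*2 + 1) = 277/79.
Compare the errors: |x - 7/2| = |964*2 - 7*275|/(275*2) = 3/550, and |x - 277/79| = |964*79 - 277*275|/(275*79) = 19/21725.
Cross-multiplying, 19*550 = 10450 < 65175 = 3*21725, so 19/21725 is smaller: the intermediate fraction 277/79 is closer to x than 7/2.

277/79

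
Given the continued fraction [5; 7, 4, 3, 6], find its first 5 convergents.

Using the convergent recurrence p_i = a_i*p_{i-1} + p_{i-2}, q_i = a_i*q_{i-1} + q_{i-2} with p_{-2}=0, p_{-1}=1, q_{-2}=1, q_{-1}=0:
  i=0: a_0=5, p_0 = 5*1 + 0 = 5, q_0 = 5*0 + 1 = 1.
  i=1: a_1=7, p_1 = 7*5 + 1 = 36, q_1 = 7*1 + 0 = 7.
  i=2: a_2=4, p_2 = 4*36 + 5 = 149, q_2 = 4*7 + 1 = 29.
  i=3: a_3=3, p_3 = 3*149 + 36 = 483, q_3 = 3*29 + 7 = 94.
  i=4: a_4=6, p_4 = 6*483 + 149 = 3047, q_4 = 6*94 + 29 = 593.

5/1, 36/7, 149/29, 483/94, 3047/593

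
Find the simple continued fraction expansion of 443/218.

[2; 31, 7]

Run the Euclidean algorithm on 443 and 218; the successive quotients are the partial quotients a_0, a_1, ... (each step inverts the fractional part left over by the previous one):
  443 = 2*218 + 7, so a_0 = 2.
  218 = 31*7 + 1, so a_1 = 31.
  7 = 7*1 + 0, so a_2 = 7.
The remainder reaches 0 after 3 divisions, so the expansion has 3 partial quotients, read off in order.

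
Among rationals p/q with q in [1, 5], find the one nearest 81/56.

7/5

Expand x = 81/56 as a continued fraction with the Euclidean algorithm:
  81 = 1*56 + 25, so a_0 = 1.
  56 = 2*25 + 6, so a_1 = 2.
  25 = 4*6 + 1, so a_2 = 4.
  6 = 6*1 + 0, so a_3 = 6.
so x = [1; 2, 4, 6].
Convergents (p_i = a_i*p_{i-1} + p_{i-2}, q_i = a_i*q_{i-1} + q_{i-2} with p_{-2}=0, p_{-1}=1, q_{-2}=1, q_{-1}=0), until the denominator exceeds 5:
  i=0: a_0=1, p_0 = 1*1 + 0 = 1, q_0 = 1*0 + 1 = 1.
  i=1: a_1=2, p_1 = 2*1 + 1 = 3, q_1 = 2*1 + 0 = 2.
  i=2: a_2=4, p_2 = 4*3 + 1 = 13, q_2 = 4*2 + 1 = 9.
q_2 = 9 > 5, so the last convergent with denominator <= 5 is p_1/q_1 = 3/2.
The closest fraction with denominator <= 5 is either p_1/q_1 or the intermediate fraction (k*p_1 + p_0)/(k*q_1 + q_0) with the largest k >= 1 whose denominator stays <= 5; these approach x as k grows, and every other convergent or intermediate fraction in range is farther away.
Largest k: floor((5 - q_0)/q_1) = floor((5 - 1)/2) = 2.
That gives (2*3 + 1)/(2*2 + 1) = 7/5.
Compare the errors: |x - 3/2| = |81*2 - 3*56|/(56*2) = 6/112, and |x - 7/5| = |81*5 - 7*56|/(56*5) = 13/280.
Cross-multiplying, 13*112 = 1456 < 1680 = 6*280, so 13/280 is smaller: the intermediate fraction 7/5 is closer to x than 3/2.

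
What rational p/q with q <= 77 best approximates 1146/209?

329/60

Expand x = 1146/209 as a continued fraction with the Euclidean algorithm:
  1146 = 5*209 + 101, so a_0 = 5.
  209 = 2*101 + 7, so a_1 = 2.
  101 = 14*7 + 3, so a_2 = 14.
  7 = 2*3 + 1, so a_3 = 2.
  3 = 3*1 + 0, so a_4 = 3.
so x = [5; 2, 14, 2, 3].
Convergents (p_i = a_i*p_{i-1} + p_{i-2}, q_i = a_i*q_{i-1} + q_{i-2} with p_{-2}=0, p_{-1}=1, q_{-2}=1, q_{-1}=0), until the denominator exceeds 77:
  i=0: a_0=5, p_0 = 5*1 + 0 = 5, q_0 = 5*0 + 1 = 1.
  i=1: a_1=2, p_1 = 2*5 + 1 = 11, q_1 = 2*1 + 0 = 2.
  i=2: a_2=14, p_2 = 14*11 + 5 = 159, q_2 = 14*2 + 1 = 29.
  i=3: a_3=2, p_3 = 2*159 + 11 = 329, q_3 = 2*29 + 2 = 60.
  i=4: a_4=3, p_4 = 3*329 + 159 = 1146, q_4 = 3*60 + 29 = 209.
q_4 = 209 > 77, so the last convergent with denominator <= 77 is p_3/q_3 = 329/60.
The closest fraction with denominator <= 77 is either p_3/q_3 or the intermediate fraction (k*p_3 + p_2)/(k*q_3 + q_2) with the largest k >= 1 whose denominator stays <= 77; these approach x as k grows, and every other convergent or intermediate fraction in range is farther away.
Largest k: floor((77 - q_2)/q_3) = floor((77 - 29)/60) = 0.
Since k = 0, no intermediate fraction beyond p_3/q_3 has denominator <= 77, so the convergent 329/60 is the closest (its error is |1146*60 - 329*209|/(209*60) = 1/12540).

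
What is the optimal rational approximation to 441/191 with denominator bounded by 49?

Expand x = 441/191 as a continued fraction with the Euclidean algorithm:
  441 = 2*191 + 59, so a_0 = 2.
  191 = 3*59 + 14, so a_1 = 3.
  59 = 4*14 + 3, so a_2 = 4.
  14 = 4*3 + 2, so a_3 = 4.
  3 = 1*2 + 1, so a_4 = 1.
  2 = 2*1 + 0, so a_5 = 2.
so x = [2; 3, 4, 4, 1, 2].
Convergents (p_i = a_i*p_{i-1} + p_{i-2}, q_i = a_i*q_{i-1} + q_{i-2} with p_{-2}=0, p_{-1}=1, q_{-2}=1, q_{-1}=0), until the denominator exceeds 49:
  i=0: a_0=2, p_0 = 2*1 + 0 = 2, q_0 = 2*0 + 1 = 1.
  i=1: a_1=3, p_1 = 3*2 + 1 = 7, q_1 = 3*1 + 0 = 3.
  i=2: a_2=4, p_2 = 4*7 + 2 = 30, q_2 = 4*3 + 1 = 13.
  i=3: a_3=4, p_3 = 4*30 + 7 = 127, q_3 = 4*13 + 3 = 55.
q_3 = 55 > 49, so the last convergent with denominator <= 49 is p_2/q_2 = 30/13.
The closest fraction with denominator <= 49 is either p_2/q_2 or the intermediate fraction (k*p_2 + p_1)/(k*q_2 + q_1) with the largest k >= 1 whose denominator stays <= 49; these approach x as k grows, and every other convergent or intermediate fraction in range is farther away.
Largest k: floor((49 - q_1)/q_2) = floor((49 - 3)/13) = 3.
That gives (3*30 + 7)/(3*13 + 3) = 97/42.
Compare the errors: |x - 30/13| = |441*13 - 30*191|/(191*13) = 3/2483, and |x - 97/42| = |441*42 - 97*191|/(191*42) = 5/8022.
Cross-multiplying, 5*2483 = 12415 < 24066 = 3*8022, so 5/8022 is smaller: the intermediate fraction 97/42 is closer to x than 30/13.

97/42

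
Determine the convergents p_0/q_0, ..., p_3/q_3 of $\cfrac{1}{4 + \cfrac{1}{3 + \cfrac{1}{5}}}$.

0/1, 1/4, 3/13, 16/69

Using the convergent recurrence p_i = a_i*p_{i-1} + p_{i-2}, q_i = a_i*q_{i-1} + q_{i-2} with p_{-2}=0, p_{-1}=1, q_{-2}=1, q_{-1}=0:
  i=0: a_0=0, p_0 = 0*1 + 0 = 0, q_0 = 0*0 + 1 = 1.
  i=1: a_1=4, p_1 = 4*0 + 1 = 1, q_1 = 4*1 + 0 = 4.
  i=2: a_2=3, p_2 = 3*1 + 0 = 3, q_2 = 3*4 + 1 = 13.
  i=3: a_3=5, p_3 = 5*3 + 1 = 16, q_3 = 5*13 + 4 = 69.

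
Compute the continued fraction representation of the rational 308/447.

Run the Euclidean algorithm on 308 and 447; the successive quotients are the partial quotients a_0, a_1, ... (each step inverts the fractional part left over by the previous one):
  308 = 0*447 + 308, so a_0 = 0.
  447 = 1*308 + 139, so a_1 = 1.
  308 = 2*139 + 30, so a_2 = 2.
  139 = 4*30 + 19, so a_3 = 4.
  30 = 1*19 + 11, so a_4 = 1.
  19 = 1*11 + 8, so a_5 = 1.
  11 = 1*8 + 3, so a_6 = 1.
  8 = 2*3 + 2, so a_7 = 2.
  3 = 1*2 + 1, so a_8 = 1.
  2 = 2*1 + 0, so a_9 = 2.
The remainder reaches 0 after 10 divisions, so the expansion has 10 partial quotients, read off in order.

[0; 1, 2, 4, 1, 1, 1, 2, 1, 2]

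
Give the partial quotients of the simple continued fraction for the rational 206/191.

[1; 12, 1, 2, 1, 3]

Run the Euclidean algorithm on 206 and 191; the successive quotients are the partial quotients a_0, a_1, ... (each step inverts the fractional part left over by the previous one):
  206 = 1*191 + 15, so a_0 = 1.
  191 = 12*15 + 11, so a_1 = 12.
  15 = 1*11 + 4, so a_2 = 1.
  11 = 2*4 + 3, so a_3 = 2.
  4 = 1*3 + 1, so a_4 = 1.
  3 = 3*1 + 0, so a_5 = 3.
The remainder reaches 0 after 6 divisions, so the expansion has 6 partial quotients, read off in order.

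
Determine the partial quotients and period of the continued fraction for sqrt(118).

Write x_i = (sqrt(118) + m_i)/d_i with (m_0, d_0) = (0, 1). a_0 = floor(sqrt(118)) = 10, since 10^2 = 100 <= 118 < 121 = 11^2.
Iterate m_{i+1} = d_i*a_i - m_i, d_{i+1} = (118 - m_{i+1}^2)/d_i, a_{i+1} = floor((a_0 + m_{i+1})/d_{i+1}):
  m_1 = 1*10 - 0 = 10, d_1 = (118 - 10^2)/1 = 18/1 = 18, a_1 = floor((10 + 10)/18) = 1.
  m_2 = 18*1 - 10 = 8, d_2 = (118 - 8^2)/18 = 54/18 = 3, a_2 = floor((10 + 8)/3) = 6.
  m_3 = 3*6 - 8 = 10, d_3 = (118 - 10^2)/3 = 18/3 = 6, a_3 = floor((10 + 10)/6) = 3.
  m_4 = 6*3 - 10 = 8, d_4 = (118 - 8^2)/6 = 54/6 = 9, a_4 = floor((10 + 8)/9) = 2.
  m_5 = 9*2 - 8 = 10, d_5 = (118 - 10^2)/9 = 18/9 = 2, a_5 = floor((10 + 10)/2) = 10.
  m_6 = 2*10 - 10 = 10, d_6 = (118 - 10^2)/2 = 18/2 = 9, a_6 = floor((10 + 10)/9) = 2.
  m_7 = 9*2 - 10 = 8, d_7 = (118 - 8^2)/9 = 54/9 = 6, a_7 = floor((10 + 8)/6) = 3.
  m_8 = 6*3 - 8 = 10, d_8 = (118 - 10^2)/6 = 18/6 = 3, a_8 = floor((10 + 10)/3) = 6.
  m_9 = 3*6 - 10 = 8, d_9 = (118 - 8^2)/3 = 54/3 = 18, a_9 = floor((10 + 8)/18) = 1.
  m_10 = 18*1 - 8 = 10, d_10 = (118 - 10^2)/18 = 18/18 = 1, a_10 = floor((10 + 10)/1) = 20.
  m_11 = 1*20 - 10 = 10, d_11 = (118 - 10^2)/1 = 18/1 = 18: (m_11, d_11) = (m_1, d_1) = (10, 18), so from here the quotients repeat a_1, ..., a_10; the period length is 10.
Hence the expansion of sqrt(118) is a_0 = 10 followed by the repeating block 1, 6, 3, 2, 10, 2, 3, 6, 1, 20 (period 10).

[10; (1, 6, 3, 2, 10, 2, 3, 6, 1, 20)]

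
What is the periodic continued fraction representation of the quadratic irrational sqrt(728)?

[26; (1, 52)]

Write x_i = (sqrt(728) + m_i)/d_i with (m_0, d_0) = (0, 1). a_0 = floor(sqrt(728)) = 26, since 26^2 = 676 <= 728 < 729 = 27^2.
Iterate m_{i+1} = d_i*a_i - m_i, d_{i+1} = (728 - m_{i+1}^2)/d_i, a_{i+1} = floor((a_0 + m_{i+1})/d_{i+1}):
  m_1 = 1*26 - 0 = 26, d_1 = (728 - 26^2)/1 = 52/1 = 52, a_1 = floor((26 + 26)/52) = 1.
  m_2 = 52*1 - 26 = 26, d_2 = (728 - 26^2)/52 = 52/52 = 1, a_2 = floor((26 + 26)/1) = 52.
  m_3 = 1*52 - 26 = 26, d_3 = (728 - 26^2)/1 = 52/1 = 52: (m_3, d_3) = (m_1, d_1) = (26, 52), so from here the quotients repeat a_1, a_2; the period length is 2.
Hence the expansion of sqrt(728) is a_0 = 26 followed by the repeating block 1, 52 (period 2).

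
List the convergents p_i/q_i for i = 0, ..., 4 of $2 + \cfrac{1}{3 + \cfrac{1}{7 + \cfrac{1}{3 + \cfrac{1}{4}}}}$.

Using the convergent recurrence p_i = a_i*p_{i-1} + p_{i-2}, q_i = a_i*q_{i-1} + q_{i-2} with p_{-2}=0, p_{-1}=1, q_{-2}=1, q_{-1}=0:
  i=0: a_0=2, p_0 = 2*1 + 0 = 2, q_0 = 2*0 + 1 = 1.
  i=1: a_1=3, p_1 = 3*2 + 1 = 7, q_1 = 3*1 + 0 = 3.
  i=2: a_2=7, p_2 = 7*7 + 2 = 51, q_2 = 7*3 + 1 = 22.
  i=3: a_3=3, p_3 = 3*51 + 7 = 160, q_3 = 3*22 + 3 = 69.
  i=4: a_4=4, p_4 = 4*160 + 51 = 691, q_4 = 4*69 + 22 = 298.

2/1, 7/3, 51/22, 160/69, 691/298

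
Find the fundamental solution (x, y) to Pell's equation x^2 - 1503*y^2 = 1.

(x, y) = (56447, 1456)

First expand sqrt(1503) as a continued fraction. With x_i = (sqrt(1503) + m_i)/d_i and (m_0, d_0) = (0, 1): a_0 = floor(sqrt(1503)) = 38, since 38^2 = 1444 <= 1503 < 1521 = 39^2.
Iterate m_{i+1} = d_i*a_i - m_i, d_{i+1} = (1503 - m_{i+1}^2)/d_i, a_{i+1} = floor((a_0 + m_{i+1})/d_{i+1}):
  m_1 = 1*38 - 0 = 38, d_1 = (1503 - 38^2)/1 = 59/1 = 59, a_1 = floor((38 + 38)/59) = 1.
  m_2 = 59*1 - 38 = 21, d_2 = (1503 - 21^2)/59 = 1062/59 = 18, a_2 = floor((38 + 21)/18) = 3.
  m_3 = 18*3 - 21 = 33, d_3 = (1503 - 33^2)/18 = 414/18 = 23, a_3 = floor((38 + 33)/23) = 3.
  m_4 = 23*3 - 33 = 36, d_4 = (1503 - 36^2)/23 = 207/23 = 9, a_4 = floor((38 + 36)/9) = 8.
  m_5 = 9*8 - 36 = 36, d_5 = (1503 - 36^2)/9 = 207/9 = 23, a_5 = floor((38 + 36)/23) = 3.
  m_6 = 23*3 - 36 = 33, d_6 = (1503 - 33^2)/23 = 414/23 = 18, a_6 = floor((38 + 33)/18) = 3.
  m_7 = 18*3 - 33 = 21, d_7 = (1503 - 21^2)/18 = 1062/18 = 59, a_7 = floor((38 + 21)/59) = 1.
  m_8 = 59*1 - 21 = 38, d_8 = (1503 - 38^2)/59 = 59/59 = 1, a_8 = floor((38 + 38)/1) = 76.
  m_9 = 1*76 - 38 = 38, d_9 = (1503 - 38^2)/1 = 59/1 = 59: (m_9, d_9) = (m_1, d_1) = (38, 59), so from here the quotients repeat a_1, ..., a_8; the period length is 8.
So sqrt(1503) = [38; (1, 3, 3, 8, 3, 3, 1, 76)] with period length k = 8.
k is even, so the fundamental solution of x^2 - 1503y^2 = 1 is (p_{k-1}, q_{k-1}) = (p_7, q_7); compute convergents through index 7.
Convergents (p_i = a_i*p_{i-1} + p_{i-2}, q_i = a_i*q_{i-1} + q_{i-2} with p_{-2}=0, p_{-1}=1, q_{-2}=1, q_{-1}=0):
  i=0: a_0=38, p_0 = 38*1 + 0 = 38, q_0 = 38*0 + 1 = 1.
  i=1: a_1=1, p_1 = 1*38 + 1 = 39, q_1 = 1*1 + 0 = 1.
  i=2: a_2=3, p_2 = 3*39 + 38 = 155, q_2 = 3*1 + 1 = 4.
  i=3: a_3=3, p_3 = 3*155 + 39 = 504, q_3 = 3*4 + 1 = 13.
  i=4: a_4=8, p_4 = 8*504 + 155 = 4187, q_4 = 8*13 + 4 = 108.
  i=5: a_5=3, p_5 = 3*4187 + 504 = 13065, q_5 = 3*108 + 13 = 337.
  i=6: a_6=3, p_6 = 3*13065 + 4187 = 43382, q_6 = 3*337 + 108 = 1119.
  i=7: a_7=1, p_7 = 1*43382 + 13065 = 56447, q_7 = 1*1119 + 337 = 1456.
Check: 56447^2 - 1503*1456^2 = 3186263809 - 3186263808 = 1, so (x, y) = (56447, 1456) solves the equation, and by the theorem it is the least positive solution.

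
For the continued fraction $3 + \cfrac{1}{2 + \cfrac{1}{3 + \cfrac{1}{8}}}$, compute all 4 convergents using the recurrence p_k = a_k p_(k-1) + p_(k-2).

3/1, 7/2, 24/7, 199/58

Using the convergent recurrence p_i = a_i*p_{i-1} + p_{i-2}, q_i = a_i*q_{i-1} + q_{i-2} with p_{-2}=0, p_{-1}=1, q_{-2}=1, q_{-1}=0:
  i=0: a_0=3, p_0 = 3*1 + 0 = 3, q_0 = 3*0 + 1 = 1.
  i=1: a_1=2, p_1 = 2*3 + 1 = 7, q_1 = 2*1 + 0 = 2.
  i=2: a_2=3, p_2 = 3*7 + 3 = 24, q_2 = 3*2 + 1 = 7.
  i=3: a_3=8, p_3 = 8*24 + 7 = 199, q_3 = 8*7 + 2 = 58.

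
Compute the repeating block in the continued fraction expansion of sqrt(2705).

Write x_i = (sqrt(2705) + m_i)/d_i with (m_0, d_0) = (0, 1). a_0 = floor(sqrt(2705)) = 52, since 52^2 = 2704 <= 2705 < 2809 = 53^2.
Iterate m_{i+1} = d_i*a_i - m_i, d_{i+1} = (2705 - m_{i+1}^2)/d_i, a_{i+1} = floor((a_0 + m_{i+1})/d_{i+1}):
  m_1 = 1*52 - 0 = 52, d_1 = (2705 - 52^2)/1 = 1/1 = 1, a_1 = floor((52 + 52)/1) = 104.
  m_2 = 1*104 - 52 = 52, d_2 = (2705 - 52^2)/1 = 1/1 = 1: (m_2, d_2) = (m_1, d_1) = (52, 1), so from here the quotient a_1 repeats; the period length is 1.
Hence the expansion of sqrt(2705) is a_0 = 52 followed by the repeating block 104 (period 1).

[52; (104)]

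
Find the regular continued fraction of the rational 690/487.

[1; 2, 2, 1, 1, 40]

Run the Euclidean algorithm on 690 and 487; the successive quotients are the partial quotients a_0, a_1, ... (each step inverts the fractional part left over by the previous one):
  690 = 1*487 + 203, so a_0 = 1.
  487 = 2*203 + 81, so a_1 = 2.
  203 = 2*81 + 41, so a_2 = 2.
  81 = 1*41 + 40, so a_3 = 1.
  41 = 1*40 + 1, so a_4 = 1.
  40 = 40*1 + 0, so a_5 = 40.
The remainder reaches 0 after 6 divisions, so the expansion has 6 partial quotients, read off in order.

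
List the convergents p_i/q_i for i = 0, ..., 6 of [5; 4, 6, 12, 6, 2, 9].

5/1, 21/4, 131/25, 1593/304, 9689/1849, 20971/4002, 198428/37867

Using the convergent recurrence p_i = a_i*p_{i-1} + p_{i-2}, q_i = a_i*q_{i-1} + q_{i-2} with p_{-2}=0, p_{-1}=1, q_{-2}=1, q_{-1}=0:
  i=0: a_0=5, p_0 = 5*1 + 0 = 5, q_0 = 5*0 + 1 = 1.
  i=1: a_1=4, p_1 = 4*5 + 1 = 21, q_1 = 4*1 + 0 = 4.
  i=2: a_2=6, p_2 = 6*21 + 5 = 131, q_2 = 6*4 + 1 = 25.
  i=3: a_3=12, p_3 = 12*131 + 21 = 1593, q_3 = 12*25 + 4 = 304.
  i=4: a_4=6, p_4 = 6*1593 + 131 = 9689, q_4 = 6*304 + 25 = 1849.
  i=5: a_5=2, p_5 = 2*9689 + 1593 = 20971, q_5 = 2*1849 + 304 = 4002.
  i=6: a_6=9, p_6 = 9*20971 + 9689 = 198428, q_6 = 9*4002 + 1849 = 37867.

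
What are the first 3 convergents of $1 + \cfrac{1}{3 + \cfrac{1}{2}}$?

1/1, 4/3, 9/7

Using the convergent recurrence p_i = a_i*p_{i-1} + p_{i-2}, q_i = a_i*q_{i-1} + q_{i-2} with p_{-2}=0, p_{-1}=1, q_{-2}=1, q_{-1}=0:
  i=0: a_0=1, p_0 = 1*1 + 0 = 1, q_0 = 1*0 + 1 = 1.
  i=1: a_1=3, p_1 = 3*1 + 1 = 4, q_1 = 3*1 + 0 = 3.
  i=2: a_2=2, p_2 = 2*4 + 1 = 9, q_2 = 2*3 + 1 = 7.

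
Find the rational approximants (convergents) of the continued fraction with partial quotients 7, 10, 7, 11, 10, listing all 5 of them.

Using the convergent recurrence p_i = a_i*p_{i-1} + p_{i-2}, q_i = a_i*q_{i-1} + q_{i-2} with p_{-2}=0, p_{-1}=1, q_{-2}=1, q_{-1}=0:
  i=0: a_0=7, p_0 = 7*1 + 0 = 7, q_0 = 7*0 + 1 = 1.
  i=1: a_1=10, p_1 = 10*7 + 1 = 71, q_1 = 10*1 + 0 = 10.
  i=2: a_2=7, p_2 = 7*71 + 7 = 504, q_2 = 7*10 + 1 = 71.
  i=3: a_3=11, p_3 = 11*504 + 71 = 5615, q_3 = 11*71 + 10 = 791.
  i=4: a_4=10, p_4 = 10*5615 + 504 = 56654, q_4 = 10*791 + 71 = 7981.

7/1, 71/10, 504/71, 5615/791, 56654/7981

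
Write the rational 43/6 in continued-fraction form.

[7; 6]

Run the Euclidean algorithm on 43 and 6; the successive quotients are the partial quotients a_0, a_1, ... (each step inverts the fractional part left over by the previous one):
  43 = 7*6 + 1, so a_0 = 7.
  6 = 6*1 + 0, so a_1 = 6.
The remainder reaches 0 after 2 divisions, so the expansion has 2 partial quotients, read off in order.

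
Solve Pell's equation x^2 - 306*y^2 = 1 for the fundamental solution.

First expand sqrt(306) as a continued fraction. With x_i = (sqrt(306) + m_i)/d_i and (m_0, d_0) = (0, 1): a_0 = floor(sqrt(306)) = 17, since 17^2 = 289 <= 306 < 324 = 18^2.
Iterate m_{i+1} = d_i*a_i - m_i, d_{i+1} = (306 - m_{i+1}^2)/d_i, a_{i+1} = floor((a_0 + m_{i+1})/d_{i+1}):
  m_1 = 1*17 - 0 = 17, d_1 = (306 - 17^2)/1 = 17/1 = 17, a_1 = floor((17 + 17)/17) = 2.
  m_2 = 17*2 - 17 = 17, d_2 = (306 - 17^2)/17 = 17/17 = 1, a_2 = floor((17 + 17)/1) = 34.
  m_3 = 1*34 - 17 = 17, d_3 = (306 - 17^2)/1 = 17/1 = 17: (m_3, d_3) = (m_1, d_1) = (17, 17), so from here the quotients repeat a_1, a_2; the period length is 2.
So sqrt(306) = [17; (2, 34)] with period length k = 2.
k is even, so the fundamental solution of x^2 - 306y^2 = 1 is (p_{k-1}, q_{k-1}) = (p_1, q_1); compute convergents through index 1.
Convergents (p_i = a_i*p_{i-1} + p_{i-2}, q_i = a_i*q_{i-1} + q_{i-2} with p_{-2}=0, p_{-1}=1, q_{-2}=1, q_{-1}=0):
  i=0: a_0=17, p_0 = 17*1 + 0 = 17, q_0 = 17*0 + 1 = 1.
  i=1: a_1=2, p_1 = 2*17 + 1 = 35, q_1 = 2*1 + 0 = 2.
Check: 35^2 - 306*2^2 = 1225 - 1224 = 1, so (x, y) = (35, 2) solves the equation, and by the theorem it is the least positive solution.

(x, y) = (35, 2)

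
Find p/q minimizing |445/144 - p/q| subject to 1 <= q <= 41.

Expand x = 445/144 as a continued fraction with the Euclidean algorithm:
  445 = 3*144 + 13, so a_0 = 3.
  144 = 11*13 + 1, so a_1 = 11.
  13 = 13*1 + 0, so a_2 = 13.
so x = [3; 11, 13].
Convergents (p_i = a_i*p_{i-1} + p_{i-2}, q_i = a_i*q_{i-1} + q_{i-2} with p_{-2}=0, p_{-1}=1, q_{-2}=1, q_{-1}=0), until the denominator exceeds 41:
  i=0: a_0=3, p_0 = 3*1 + 0 = 3, q_0 = 3*0 + 1 = 1.
  i=1: a_1=11, p_1 = 11*3 + 1 = 34, q_1 = 11*1 + 0 = 11.
  i=2: a_2=13, p_2 = 13*34 + 3 = 445, q_2 = 13*11 + 1 = 144.
q_2 = 144 > 41, so the last convergent with denominator <= 41 is p_1/q_1 = 34/11.
The closest fraction with denominator <= 41 is either p_1/q_1 or the intermediate fraction (k*p_1 + p_0)/(k*q_1 + q_0) with the largest k >= 1 whose denominator stays <= 41; these approach x as k grows, and every other convergent or intermediate fraction in range is farther away.
Largest k: floor((41 - q_0)/q_1) = floor((41 - 1)/11) = 3.
That gives (3*34 + 3)/(3*11 + 1) = 105/34.
Compare the errors: |x - 34/11| = |445*11 - 34*144|/(144*11) = 1/1584, and |x - 105/34| = |445*34 - 105*144|/(144*34) = 10/4896.
Cross-multiplying, 1*4896 = 4896 < 15840 = 10*1584, so 1/1584 is smaller: the convergent 34/11 is closer to x than 105/34.

34/11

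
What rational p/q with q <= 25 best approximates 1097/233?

113/24

Expand x = 1097/233 as a continued fraction with the Euclidean algorithm:
  1097 = 4*233 + 165, so a_0 = 4.
  233 = 1*165 + 68, so a_1 = 1.
  165 = 2*68 + 29, so a_2 = 2.
  68 = 2*29 + 10, so a_3 = 2.
  29 = 2*10 + 9, so a_4 = 2.
  10 = 1*9 + 1, so a_5 = 1.
  9 = 9*1 + 0, so a_6 = 9.
so x = [4; 1, 2, 2, 2, 1, 9].
Convergents (p_i = a_i*p_{i-1} + p_{i-2}, q_i = a_i*q_{i-1} + q_{i-2} with p_{-2}=0, p_{-1}=1, q_{-2}=1, q_{-1}=0), until the denominator exceeds 25:
  i=0: a_0=4, p_0 = 4*1 + 0 = 4, q_0 = 4*0 + 1 = 1.
  i=1: a_1=1, p_1 = 1*4 + 1 = 5, q_1 = 1*1 + 0 = 1.
  i=2: a_2=2, p_2 = 2*5 + 4 = 14, q_2 = 2*1 + 1 = 3.
  i=3: a_3=2, p_3 = 2*14 + 5 = 33, q_3 = 2*3 + 1 = 7.
  i=4: a_4=2, p_4 = 2*33 + 14 = 80, q_4 = 2*7 + 3 = 17.
  i=5: a_5=1, p_5 = 1*80 + 33 = 113, q_5 = 1*17 + 7 = 24.
  i=6: a_6=9, p_6 = 9*113 + 80 = 1097, q_6 = 9*24 + 17 = 233.
q_6 = 233 > 25, so the last convergent with denominator <= 25 is p_5/q_5 = 113/24.
The closest fraction with denominator <= 25 is either p_5/q_5 or the intermediate fraction (k*p_5 + p_4)/(k*q_5 + q_4) with the largest k >= 1 whose denominator stays <= 25; these approach x as k grows, and every other convergent or intermediate fraction in range is farther away.
Largest k: floor((25 - q_4)/q_5) = floor((25 - 17)/24) = 0.
Since k = 0, no intermediate fraction beyond p_5/q_5 has denominator <= 25, so the convergent 113/24 is the closest (its error is |1097*24 - 113*233|/(233*24) = 1/5592).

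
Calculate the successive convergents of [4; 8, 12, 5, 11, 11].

Using the convergent recurrence p_i = a_i*p_{i-1} + p_{i-2}, q_i = a_i*q_{i-1} + q_{i-2} with p_{-2}=0, p_{-1}=1, q_{-2}=1, q_{-1}=0:
  i=0: a_0=4, p_0 = 4*1 + 0 = 4, q_0 = 4*0 + 1 = 1.
  i=1: a_1=8, p_1 = 8*4 + 1 = 33, q_1 = 8*1 + 0 = 8.
  i=2: a_2=12, p_2 = 12*33 + 4 = 400, q_2 = 12*8 + 1 = 97.
  i=3: a_3=5, p_3 = 5*400 + 33 = 2033, q_3 = 5*97 + 8 = 493.
  i=4: a_4=11, p_4 = 11*2033 + 400 = 22763, q_4 = 11*493 + 97 = 5520.
  i=5: a_5=11, p_5 = 11*22763 + 2033 = 252426, q_5 = 11*5520 + 493 = 61213.

4/1, 33/8, 400/97, 2033/493, 22763/5520, 252426/61213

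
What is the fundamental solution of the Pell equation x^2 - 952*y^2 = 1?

First expand sqrt(952) as a continued fraction. With x_i = (sqrt(952) + m_i)/d_i and (m_0, d_0) = (0, 1): a_0 = floor(sqrt(952)) = 30, since 30^2 = 900 <= 952 < 961 = 31^2.
Iterate m_{i+1} = d_i*a_i - m_i, d_{i+1} = (952 - m_{i+1}^2)/d_i, a_{i+1} = floor((a_0 + m_{i+1})/d_{i+1}):
  m_1 = 1*30 - 0 = 30, d_1 = (952 - 30^2)/1 = 52/1 = 52, a_1 = floor((30 + 30)/52) = 1.
  m_2 = 52*1 - 30 = 22, d_2 = (952 - 22^2)/52 = 468/52 = 9, a_2 = floor((30 + 22)/9) = 5.
  m_3 = 9*5 - 22 = 23, d_3 = (952 - 23^2)/9 = 423/9 = 47, a_3 = floor((30 + 23)/47) = 1.
  m_4 = 47*1 - 23 = 24, d_4 = (952 - 24^2)/47 = 376/47 = 8, a_4 = floor((30 + 24)/8) = 6.
  m_5 = 8*6 - 24 = 24, d_5 = (952 - 24^2)/8 = 376/8 = 47, a_5 = floor((30 + 24)/47) = 1.
  m_6 = 47*1 - 24 = 23, d_6 = (952 - 23^2)/47 = 423/47 = 9, a_6 = floor((30 + 23)/9) = 5.
  m_7 = 9*5 - 23 = 22, d_7 = (952 - 22^2)/9 = 468/9 = 52, a_7 = floor((30 + 22)/52) = 1.
  m_8 = 52*1 - 22 = 30, d_8 = (952 - 30^2)/52 = 52/52 = 1, a_8 = floor((30 + 30)/1) = 60.
  m_9 = 1*60 - 30 = 30, d_9 = (952 - 30^2)/1 = 52/1 = 52: (m_9, d_9) = (m_1, d_1) = (30, 52), so from here the quotients repeat a_1, ..., a_8; the period length is 8.
So sqrt(952) = [30; (1, 5, 1, 6, 1, 5, 1, 60)] with period length k = 8.
k is even, so the fundamental solution of x^2 - 952y^2 = 1 is (p_{k-1}, q_{k-1}) = (p_7, q_7); compute convergents through index 7.
Convergents (p_i = a_i*p_{i-1} + p_{i-2}, q_i = a_i*q_{i-1} + q_{i-2} with p_{-2}=0, p_{-1}=1, q_{-2}=1, q_{-1}=0):
  i=0: a_0=30, p_0 = 30*1 + 0 = 30, q_0 = 30*0 + 1 = 1.
  i=1: a_1=1, p_1 = 1*30 + 1 = 31, q_1 = 1*1 + 0 = 1.
  i=2: a_2=5, p_2 = 5*31 + 30 = 185, q_2 = 5*1 + 1 = 6.
  i=3: a_3=1, p_3 = 1*185 + 31 = 216, q_3 = 1*6 + 1 = 7.
  i=4: a_4=6, p_4 = 6*216 + 185 = 1481, q_4 = 6*7 + 6 = 48.
  i=5: a_5=1, p_5 = 1*1481 + 216 = 1697, q_5 = 1*48 + 7 = 55.
  i=6: a_6=5, p_6 = 5*1697 + 1481 = 9966, q_6 = 5*55 + 48 = 323.
  i=7: a_7=1, p_7 = 1*9966 + 1697 = 11663, q_7 = 1*323 + 55 = 378.
Check: 11663^2 - 952*378^2 = 136025569 - 136025568 = 1, so (x, y) = (11663, 378) solves the equation, and by the theorem it is the least positive solution.

(x, y) = (11663, 378)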